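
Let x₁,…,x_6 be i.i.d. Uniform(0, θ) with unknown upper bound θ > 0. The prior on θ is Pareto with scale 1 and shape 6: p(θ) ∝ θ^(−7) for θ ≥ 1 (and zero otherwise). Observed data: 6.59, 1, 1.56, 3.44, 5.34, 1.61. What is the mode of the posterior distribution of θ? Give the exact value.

The Uniform(0, θ) likelihood is θ^(−n) for θ ≥ max(xᵢ), zero otherwise. Here max(xᵢ) = 6.59.
Posterior ∝ θ^(−7) · θ^(−6) = θ^(−13) on θ ≥ max(1, 6.59) = 6.59.
This density is strictly decreasing in θ, so the posterior mode lies at the lower boundary of the support.

θ̂_MAP = 6.59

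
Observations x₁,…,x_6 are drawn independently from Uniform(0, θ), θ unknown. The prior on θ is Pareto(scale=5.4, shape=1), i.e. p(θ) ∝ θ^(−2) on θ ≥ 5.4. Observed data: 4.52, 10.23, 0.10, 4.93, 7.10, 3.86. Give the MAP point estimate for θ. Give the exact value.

The Uniform(0, θ) likelihood is θ^(−n) for θ ≥ max(xᵢ), zero otherwise. Here max(xᵢ) = 10.23.
Posterior ∝ θ^(−2) · θ^(−6) = θ^(−8) on θ ≥ max(5.4, 10.23) = 10.23.
This density is strictly decreasing in θ, so the posterior mode lies at the lower boundary of the support.

θ̂_MAP = 10.23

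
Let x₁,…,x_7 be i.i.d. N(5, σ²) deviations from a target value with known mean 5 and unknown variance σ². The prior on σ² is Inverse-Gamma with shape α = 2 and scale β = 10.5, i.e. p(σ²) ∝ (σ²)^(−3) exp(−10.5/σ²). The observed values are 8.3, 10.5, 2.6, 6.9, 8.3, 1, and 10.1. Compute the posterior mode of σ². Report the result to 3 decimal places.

σ̂²_MAP = 9.570

Sum of squared deviations about the known mean: SS = (8.3−5)² + (10.5−5)² + (2.6−5)² + (6.9−5)² + (8.3−5)² + (1−5)² + (10.1−5)² = 103.41.
The Normal likelihood contributes (σ²)^(−n/2) exp(−SS/(2σ²)), so the posterior is Inverse-Gamma(α + n/2, β + SS/2) = Inverse-Gamma(5.5, 62.205).
The mode of Inverse-Gamma(a, b) is b/(a+1) = 62.205/6.5 ≈ 9.570.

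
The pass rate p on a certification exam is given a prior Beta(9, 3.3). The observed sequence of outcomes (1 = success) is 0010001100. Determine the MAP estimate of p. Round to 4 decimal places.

p̂_MAP = 0.5419

Prior: Beta(9, 3.3).
Data: 3 successes in 10 trials (from the sequence). The binomial likelihood contributes p^3(1−p)^7, so the posterior is Beta(9+3, 3.3+7) = Beta(12, 10.3).
For Beta(a, b) with a, b > 1 the mode is (a−1)/(a+b−2) = 11/20.3 ≈ 0.5419.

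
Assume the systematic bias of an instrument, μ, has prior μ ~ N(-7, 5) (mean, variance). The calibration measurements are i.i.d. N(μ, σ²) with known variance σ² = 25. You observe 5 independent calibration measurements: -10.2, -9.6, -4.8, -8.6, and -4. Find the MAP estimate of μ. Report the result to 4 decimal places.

n = 5; x̄ = ((-10.2) + (-9.6) + (-4.8) + (-8.6) + (-4))/5 = -37.2/5 = -7.44.
For a Normal prior and Normal likelihood with known variance, the posterior is Normal; its mode equals its mean, the precision-weighted average.
Prior precision 1/σ₀² = 1/5 = 0.2; data precision n/σ² = 5/25 = 0.2.
μ̂ = (0.2·(-7) + 0.2·(-7.44)) / (0.2 + 0.2) = (-2.888)/0.4 = -7.2200.

μ̂_MAP = -7.2200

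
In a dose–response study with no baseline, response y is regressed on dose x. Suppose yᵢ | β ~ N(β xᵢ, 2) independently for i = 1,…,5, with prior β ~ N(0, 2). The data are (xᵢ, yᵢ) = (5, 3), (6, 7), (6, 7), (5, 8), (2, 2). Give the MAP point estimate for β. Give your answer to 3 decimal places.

log p(β | y) = −Σ(yᵢ − βxᵢ)²/(2·2) − β²/(2·2) + const.
Setting the derivative to zero: Σxᵢ(yᵢ − βxᵢ)/2 − β/2 = 0, so β = Σxᵢyᵢ / (Σxᵢ² + σ²/τ²).
Σxᵢyᵢ = 5·3 + 6·7 + 6·7 + 5·8 + 2·2 = 143; Σxᵢ² = 126; σ²/τ² = 1.
β̂_MAP = 143 / (126 + 1) = 143/127 ≈ 1.126.

β̂_MAP = 1.126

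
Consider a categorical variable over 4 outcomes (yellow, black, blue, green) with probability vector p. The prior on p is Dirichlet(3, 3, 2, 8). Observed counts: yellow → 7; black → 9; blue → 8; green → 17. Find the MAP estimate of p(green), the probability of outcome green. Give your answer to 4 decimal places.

The posterior is Dirichlet(αᵢ + nᵢ) = Dirichlet(10, 12, 10, 25).
For a Dirichlet(a₁,…,a_K) with all aᵢ > 1, the mode has j-th component (aⱼ − 1)/(Σaᵢ − K).
Here Σaᵢ = 57 and K = 4, so p(green) = (25 − 1)/(57 − 4) = 24/53 ≈ 0.4528.

MAP estimate of p(green) = 0.4528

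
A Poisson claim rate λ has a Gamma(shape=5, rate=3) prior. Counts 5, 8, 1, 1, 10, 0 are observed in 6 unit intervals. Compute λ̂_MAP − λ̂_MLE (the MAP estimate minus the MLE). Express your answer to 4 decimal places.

MAP − MLE = -0.9444

Σxᵢ = 25. Posterior is Gamma(30, 9); MAP = (30−1)/9 = 29/9 ≈ 3.22222.
MLE = x̄ = 25/6 ≈ 4.16667.
Difference = 29/9 − 25/6 = -17/18 ≈ -0.9444.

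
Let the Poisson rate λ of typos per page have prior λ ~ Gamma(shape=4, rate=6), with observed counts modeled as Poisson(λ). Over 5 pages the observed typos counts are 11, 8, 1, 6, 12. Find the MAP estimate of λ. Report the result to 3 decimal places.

Σxᵢ = 11+8+1+6+12 = 38, with n = 5.
Posterior ∝ λ^3e^(−6λ) · λ^38e^(−5λ) = λ^41e^(−11λ), i.e. Gamma(shape=42, rate=11).
The mode of a Gamma(a, b) with a ≥ 1 (shape–rate) is (a−1)/b = 41/11 ≈ 3.727.

λ̂_MAP = 3.727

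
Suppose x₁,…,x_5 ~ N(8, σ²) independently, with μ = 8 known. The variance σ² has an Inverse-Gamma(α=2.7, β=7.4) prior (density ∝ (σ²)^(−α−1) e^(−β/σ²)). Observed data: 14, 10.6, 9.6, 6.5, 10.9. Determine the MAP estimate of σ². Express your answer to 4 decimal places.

σ̂²_MAP = 5.7081

Sum of squared deviations about the known mean: SS = (14−8)² + (10.6−8)² + (9.6−8)² + (6.5−8)² + (10.9−8)² = 55.98.
The Normal likelihood contributes (σ²)^(−n/2) exp(−SS/(2σ²)), so the posterior is Inverse-Gamma(α + n/2, β + SS/2) = Inverse-Gamma(5.2, 35.39).
The mode of Inverse-Gamma(a, b) is b/(a+1) = 35.39/6.2 ≈ 5.7081.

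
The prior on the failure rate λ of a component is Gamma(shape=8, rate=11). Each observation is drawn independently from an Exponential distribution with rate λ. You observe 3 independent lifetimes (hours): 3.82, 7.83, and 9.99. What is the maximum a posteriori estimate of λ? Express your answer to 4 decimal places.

The Exponential(rate=λ) likelihood is ∝ λ^n e^(−λΣtᵢ). Here n = 3 and Σtᵢ = 3.82 + 7.83 + 9.99 = 21.64.
Posterior ∝ λ^7e^(−11λ) · λ^3e^(−21.64λ) = λ^10e^(−32.64λ), i.e. Gamma(11, 32.64).
Mode = (a−1)/b = 10/32.64 ≈ 0.3064.

λ̂_MAP = 0.3064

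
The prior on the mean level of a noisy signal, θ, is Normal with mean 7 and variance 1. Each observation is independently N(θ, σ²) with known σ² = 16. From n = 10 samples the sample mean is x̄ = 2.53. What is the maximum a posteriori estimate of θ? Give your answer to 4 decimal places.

θ̂_MAP = 5.2808

n = 10, x̄ = 2.53.
For a Normal prior and Normal likelihood with known variance, the posterior is Normal; its mode equals its mean, the precision-weighted average.
Prior precision 1/σ₀² = 1/1 = 1; data precision n/σ² = 10/16 = 0.625.
θ̂ = (1·7 + 0.625·2.53) / (1 + 0.625) = 8.58125/1.625 = 1373/260 ≈ 5.2808.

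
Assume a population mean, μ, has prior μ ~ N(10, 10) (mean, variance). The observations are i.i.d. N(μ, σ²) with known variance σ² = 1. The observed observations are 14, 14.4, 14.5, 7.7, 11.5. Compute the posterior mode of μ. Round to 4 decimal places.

μ̂_MAP = 12.3725

n = 5; x̄ = (14 + 14.4 + 14.5 + 7.7 + 11.5)/5 = 62.1/5 = 12.42.
For a Normal prior and Normal likelihood with known variance, the posterior is Normal; its mode equals its mean, the precision-weighted average.
Prior precision 1/σ₀² = 1/10 = 0.1; data precision n/σ² = 5/1 = 5.
μ̂ = (0.1·10 + 5·12.42) / (0.1 + 5) = 63.1/5.1 = 631/51 ≈ 12.3725.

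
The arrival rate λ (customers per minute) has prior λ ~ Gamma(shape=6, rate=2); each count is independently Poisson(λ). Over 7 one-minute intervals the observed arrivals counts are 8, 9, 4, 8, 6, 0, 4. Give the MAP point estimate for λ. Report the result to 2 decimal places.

λ̂_MAP = 4.89

Σxᵢ = 8+9+4+8+6+0+4 = 39, with n = 7.
Posterior ∝ λ^5e^(−2λ) · λ^39e^(−7λ) = λ^44e^(−9λ), i.e. Gamma(shape=45, rate=9).
The mode of a Gamma(a, b) with a ≥ 1 (shape–rate) is (a−1)/b = 44/9 ≈ 4.89.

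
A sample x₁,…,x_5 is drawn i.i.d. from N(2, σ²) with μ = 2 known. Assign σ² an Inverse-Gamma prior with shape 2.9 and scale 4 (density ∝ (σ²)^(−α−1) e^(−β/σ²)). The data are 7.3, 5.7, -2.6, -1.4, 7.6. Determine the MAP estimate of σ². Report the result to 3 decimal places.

σ̂²_MAP = 8.895

Sum of squared deviations about the known mean: SS = (7.3−2)² + (5.7−2)² + (-2.6−2)² + (-1.4−2)² + (7.6−2)² = 105.86.
The Normal likelihood contributes (σ²)^(−n/2) exp(−SS/(2σ²)), so the posterior is Inverse-Gamma(α + n/2, β + SS/2) = Inverse-Gamma(5.4, 56.93).
The mode of Inverse-Gamma(a, b) is b/(a+1) = 56.93/6.4 ≈ 8.895.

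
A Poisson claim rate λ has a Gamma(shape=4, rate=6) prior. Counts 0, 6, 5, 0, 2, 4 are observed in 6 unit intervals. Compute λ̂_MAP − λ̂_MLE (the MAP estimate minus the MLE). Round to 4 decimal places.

MAP − MLE = -1.1667

Σxᵢ = 17. Posterior is Gamma(21, 12); MAP = (21−1)/12 = 20/12 ≈ 1.66667.
MLE = x̄ = 17/6 ≈ 2.83333.
Difference = 20/12 − 17/6 = -7/6 ≈ -1.1667.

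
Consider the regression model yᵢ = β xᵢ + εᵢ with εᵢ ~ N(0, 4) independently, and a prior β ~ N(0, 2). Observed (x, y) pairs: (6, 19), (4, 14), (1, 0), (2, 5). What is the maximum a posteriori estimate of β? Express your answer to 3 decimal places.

log p(β | y) = −Σ(yᵢ − βxᵢ)²/(2·4) − β²/(2·2) + const.
Setting the derivative to zero: Σxᵢ(yᵢ − βxᵢ)/4 − β/2 = 0, so β = Σxᵢyᵢ / (Σxᵢ² + σ²/τ²).
Σxᵢyᵢ = 6·19 + 4·14 + 1·0 + 2·5 = 180; Σxᵢ² = 57; σ²/τ² = 2.
β̂_MAP = 180 / (57 + 2) = 180/59 ≈ 3.051.

β̂_MAP = 3.051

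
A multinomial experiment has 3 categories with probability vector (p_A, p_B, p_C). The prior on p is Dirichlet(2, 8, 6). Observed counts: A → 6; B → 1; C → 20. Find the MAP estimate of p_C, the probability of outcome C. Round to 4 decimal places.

The posterior is Dirichlet(αᵢ + nᵢ) = Dirichlet(8, 9, 26).
For a Dirichlet(a₁,…,a_K) with all aᵢ > 1, the mode has j-th component (aⱼ − 1)/(Σaᵢ − K).
Here Σaᵢ = 43 and K = 3, so p_C = (26 − 1)/(43 − 3) = 25/40 ≈ 0.6250.

MAP estimate of p_C = 0.6250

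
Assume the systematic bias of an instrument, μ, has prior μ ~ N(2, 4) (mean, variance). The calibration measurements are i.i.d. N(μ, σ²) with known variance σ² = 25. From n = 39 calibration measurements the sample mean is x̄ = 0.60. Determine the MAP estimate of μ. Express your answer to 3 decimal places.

n = 39, x̄ = 0.60.
For a Normal prior and Normal likelihood with known variance, the posterior is Normal; its mode equals its mean, the precision-weighted average.
Prior precision 1/σ₀² = 1/4 = 0.25; data precision n/σ² = 39/25 = 1.56.
μ̂ = (0.25·2 + 1.56·0.6) / (0.25 + 1.56) = 1.436/1.81 = 718/905 ≈ 0.793.

μ̂_MAP = 0.793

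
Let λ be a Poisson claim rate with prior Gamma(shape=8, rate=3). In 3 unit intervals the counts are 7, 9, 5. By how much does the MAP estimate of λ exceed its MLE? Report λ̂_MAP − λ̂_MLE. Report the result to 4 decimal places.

Σxᵢ = 21. Posterior is Gamma(29, 6); MAP = (29−1)/6 = 28/6 ≈ 4.66667.
MLE = x̄ = 21/3 ≈ 7.00000.
Difference = 28/6 − 21/3 = -7/3 ≈ -2.3333.

MAP − MLE = -2.3333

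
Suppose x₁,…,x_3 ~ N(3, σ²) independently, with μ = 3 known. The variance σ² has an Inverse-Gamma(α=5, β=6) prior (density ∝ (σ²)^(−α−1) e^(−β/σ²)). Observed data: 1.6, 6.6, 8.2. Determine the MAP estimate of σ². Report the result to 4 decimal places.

Sum of squared deviations about the known mean: SS = (1.6−3)² + (6.6−3)² + (8.2−3)² = 41.96.
The Normal likelihood contributes (σ²)^(−n/2) exp(−SS/(2σ²)), so the posterior is Inverse-Gamma(α + n/2, β + SS/2) = Inverse-Gamma(6.5, 26.98).
The mode of Inverse-Gamma(a, b) is b/(a+1) = 26.98/7.5 ≈ 3.5973.

σ̂²_MAP = 3.5973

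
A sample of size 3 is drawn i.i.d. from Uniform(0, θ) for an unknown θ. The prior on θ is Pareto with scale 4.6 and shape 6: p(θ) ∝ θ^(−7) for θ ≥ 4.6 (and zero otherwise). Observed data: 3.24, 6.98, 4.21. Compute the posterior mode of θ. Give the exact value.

The Uniform(0, θ) likelihood is θ^(−n) for θ ≥ max(xᵢ), zero otherwise. Here max(xᵢ) = 6.98.
Posterior ∝ θ^(−7) · θ^(−3) = θ^(−10) on θ ≥ max(4.6, 6.98) = 6.98.
This density is strictly decreasing in θ, so the posterior mode lies at the lower boundary of the support.

θ̂_MAP = 6.98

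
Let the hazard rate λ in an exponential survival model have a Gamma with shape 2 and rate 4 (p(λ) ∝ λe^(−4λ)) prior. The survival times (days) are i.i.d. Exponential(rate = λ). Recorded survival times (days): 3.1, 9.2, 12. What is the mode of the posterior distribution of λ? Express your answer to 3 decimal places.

λ̂_MAP = 0.141

The Exponential(rate=λ) likelihood is ∝ λ^n e^(−λΣtᵢ). Here n = 3 and Σtᵢ = 3.1 + 9.2 + 12 = 24.3.
Posterior ∝ λe^(−4λ) · λ^3e^(−24.3λ) = λ^4e^(−28.3λ), i.e. Gamma(5, 28.3).
Mode = (a−1)/b = 4/28.3 ≈ 0.141.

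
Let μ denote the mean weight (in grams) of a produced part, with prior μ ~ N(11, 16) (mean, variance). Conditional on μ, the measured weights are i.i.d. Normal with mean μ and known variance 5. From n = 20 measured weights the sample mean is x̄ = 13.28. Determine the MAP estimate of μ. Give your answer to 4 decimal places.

μ̂_MAP = 13.2449

n = 20, x̄ = 13.28.
For a Normal prior and Normal likelihood with known variance, the posterior is Normal; its mode equals its mean, the precision-weighted average.
Prior precision 1/σ₀² = 1/16 = 0.0625; data precision n/σ² = 20/5 = 4.
μ̂ = (0.0625·11 + 4·13.28) / (0.0625 + 4) = 53.8075/4.0625 = 21523/1625 ≈ 13.2449.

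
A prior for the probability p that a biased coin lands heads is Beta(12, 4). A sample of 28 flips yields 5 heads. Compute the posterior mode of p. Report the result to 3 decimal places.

p̂_MAP = 0.381

Prior: Beta(12, 4).
Data: 5 successes in 28 trials. The binomial likelihood contributes p^5(1−p)^23, so the posterior is Beta(12+5, 4+23) = Beta(17, 27).
For Beta(a, b) with a, b > 1 the mode is (a−1)/(a+b−2) = 16/42 ≈ 0.381.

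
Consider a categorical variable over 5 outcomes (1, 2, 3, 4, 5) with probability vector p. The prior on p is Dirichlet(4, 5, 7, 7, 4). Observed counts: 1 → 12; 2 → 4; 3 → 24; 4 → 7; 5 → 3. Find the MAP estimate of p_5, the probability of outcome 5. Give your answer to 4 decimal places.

The posterior is Dirichlet(αᵢ + nᵢ) = Dirichlet(16, 9, 31, 14, 7).
For a Dirichlet(a₁,…,a_K) with all aᵢ > 1, the mode has j-th component (aⱼ − 1)/(Σaᵢ − K).
Here Σaᵢ = 77 and K = 5, so p_5 = (7 − 1)/(77 − 5) = 6/72 ≈ 0.0833.

MAP estimate: 0.0833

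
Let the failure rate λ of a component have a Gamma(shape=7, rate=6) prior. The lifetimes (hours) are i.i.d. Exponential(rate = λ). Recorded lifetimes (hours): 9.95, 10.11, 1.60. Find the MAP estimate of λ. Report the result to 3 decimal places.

The Exponential(rate=λ) likelihood is ∝ λ^n e^(−λΣtᵢ). Here n = 3 and Σtᵢ = 9.95 + 10.11 + 1.60 = 21.66.
Posterior ∝ λ^6e^(−6λ) · λ^3e^(−21.66λ) = λ^9e^(−27.66λ), i.e. Gamma(10, 27.66).
Mode = (a−1)/b = 9/27.66 ≈ 0.325.

λ̂_MAP = 0.325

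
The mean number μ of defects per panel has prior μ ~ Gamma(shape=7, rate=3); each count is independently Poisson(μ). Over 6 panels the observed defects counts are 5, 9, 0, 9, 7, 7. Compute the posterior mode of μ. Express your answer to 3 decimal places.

μ̂_MAP = 4.778

Σxᵢ = 5+9+0+9+7+7 = 37, with n = 6.
Posterior ∝ μ^6e^(−3μ) · μ^37e^(−6μ) = μ^43e^(−9μ), i.e. Gamma(shape=44, rate=9).
The mode of a Gamma(a, b) with a ≥ 1 (shape–rate) is (a−1)/b = 43/9 ≈ 4.778.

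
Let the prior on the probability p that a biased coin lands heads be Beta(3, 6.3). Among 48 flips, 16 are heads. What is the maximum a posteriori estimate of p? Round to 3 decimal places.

Prior: Beta(3, 6.3).
Data: 16 successes in 48 trials. The binomial likelihood contributes p^16(1−p)^32, so the posterior is Beta(3+16, 6.3+32) = Beta(19, 38.3).
For Beta(a, b) with a, b > 1 the mode is (a−1)/(a+b−2) = 18/55.3 ≈ 0.325.

p̂_MAP = 0.325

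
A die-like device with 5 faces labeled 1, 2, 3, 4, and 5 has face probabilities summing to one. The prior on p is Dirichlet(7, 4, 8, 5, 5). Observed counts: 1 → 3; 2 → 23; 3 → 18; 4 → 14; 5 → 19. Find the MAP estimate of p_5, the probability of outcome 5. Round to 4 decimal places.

MAP estimate: 0.2277

The posterior is Dirichlet(αᵢ + nᵢ) = Dirichlet(10, 27, 26, 19, 24).
For a Dirichlet(a₁,…,a_K) with all aᵢ > 1, the mode has j-th component (aⱼ − 1)/(Σaᵢ − K).
Here Σaᵢ = 106 and K = 5, so p_5 = (24 − 1)/(106 − 5) = 23/101 ≈ 0.2277.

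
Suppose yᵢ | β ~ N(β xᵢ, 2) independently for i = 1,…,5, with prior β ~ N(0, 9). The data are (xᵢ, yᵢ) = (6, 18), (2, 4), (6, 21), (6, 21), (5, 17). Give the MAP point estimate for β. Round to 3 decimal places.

β̂_MAP = 3.301

log p(β | y) = −Σ(yᵢ − βxᵢ)²/(2·2) − β²/(2·9) + const.
Setting the derivative to zero: Σxᵢ(yᵢ − βxᵢ)/2 − β/9 = 0, so β = Σxᵢyᵢ / (Σxᵢ² + σ²/τ²).
Σxᵢyᵢ = 6·18 + 2·4 + 6·21 + 6·21 + 5·17 = 453; Σxᵢ² = 137; σ²/τ² = 2/9.
β̂_MAP = 453 / (137 + 2/9) = 453/(1235/9) = 4077/1235 ≈ 3.301.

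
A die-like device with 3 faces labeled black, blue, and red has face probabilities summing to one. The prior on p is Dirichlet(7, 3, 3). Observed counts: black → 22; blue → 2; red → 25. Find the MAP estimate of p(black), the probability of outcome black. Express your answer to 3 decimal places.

The posterior is Dirichlet(αᵢ + nᵢ) = Dirichlet(29, 5, 28).
For a Dirichlet(a₁,…,a_K) with all aᵢ > 1, the mode has j-th component (aⱼ − 1)/(Σaᵢ − K).
Here Σaᵢ = 62 and K = 3, so p(black) = (29 − 1)/(62 − 3) = 28/59 ≈ 0.475.

MAP estimate of p(black) = 0.475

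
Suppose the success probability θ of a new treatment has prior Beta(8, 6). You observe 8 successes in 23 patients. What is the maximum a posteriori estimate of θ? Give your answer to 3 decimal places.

Prior: Beta(8, 6).
Data: 8 successes in 23 trials. The binomial likelihood contributes θ^8(1−θ)^15, so the posterior is Beta(8+8, 6+15) = Beta(16, 21).
For Beta(a, b) with a, b > 1 the mode is (a−1)/(a+b−2) = 15/35 ≈ 0.429.

θ̂_MAP = 0.429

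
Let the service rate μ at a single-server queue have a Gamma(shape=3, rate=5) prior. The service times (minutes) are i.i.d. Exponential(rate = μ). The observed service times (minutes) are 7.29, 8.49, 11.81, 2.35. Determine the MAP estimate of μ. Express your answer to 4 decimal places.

The Exponential(rate=μ) likelihood is ∝ μ^n e^(−μΣtᵢ). Here n = 4 and Σtᵢ = 7.29 + 8.49 + 11.81 + 2.35 = 29.94.
Posterior ∝ μ^2e^(−5μ) · μ^4e^(−29.94μ) = μ^6e^(−34.94μ), i.e. Gamma(7, 34.94).
Mode = (a−1)/b = 6/34.94 ≈ 0.1717.

μ̂_MAP = 0.1717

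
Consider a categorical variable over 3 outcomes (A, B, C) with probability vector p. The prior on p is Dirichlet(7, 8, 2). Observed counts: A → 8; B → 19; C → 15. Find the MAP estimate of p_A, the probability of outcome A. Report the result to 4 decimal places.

MAP estimate of p_A = 0.2500

The posterior is Dirichlet(αᵢ + nᵢ) = Dirichlet(15, 27, 17).
For a Dirichlet(a₁,…,a_K) with all aᵢ > 1, the mode has j-th component (aⱼ − 1)/(Σaᵢ − K).
Here Σaᵢ = 59 and K = 3, so p_A = (15 − 1)/(59 − 3) = 14/56 ≈ 0.2500.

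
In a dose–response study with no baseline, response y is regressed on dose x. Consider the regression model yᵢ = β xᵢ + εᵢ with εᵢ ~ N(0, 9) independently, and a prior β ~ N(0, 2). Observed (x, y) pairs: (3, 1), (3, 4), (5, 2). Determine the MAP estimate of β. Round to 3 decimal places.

β̂_MAP = 0.526

log p(β | y) = −Σ(yᵢ − βxᵢ)²/(2·9) − β²/(2·2) + const.
Setting the derivative to zero: Σxᵢ(yᵢ − βxᵢ)/9 − β/2 = 0, so β = Σxᵢyᵢ / (Σxᵢ² + σ²/τ²).
Σxᵢyᵢ = 3·1 + 3·4 + 5·2 = 25; Σxᵢ² = 43; σ²/τ² = 4.5.
β̂_MAP = 25 / (43 + 4.5) = 25/47.5 ≈ 0.526.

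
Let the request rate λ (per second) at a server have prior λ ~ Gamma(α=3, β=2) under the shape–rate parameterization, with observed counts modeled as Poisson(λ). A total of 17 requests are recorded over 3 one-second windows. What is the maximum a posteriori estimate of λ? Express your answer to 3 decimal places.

λ̂_MAP = 3.800

Σxᵢ = 17, n = 3.
Posterior ∝ λ^2e^(−2λ) · λ^17e^(−3λ) = λ^19e^(−5λ), i.e. Gamma(shape=20, rate=5).
The mode of a Gamma(a, b) with a ≥ 1 (shape–rate) is (a−1)/b = 19/5 ≈ 3.800.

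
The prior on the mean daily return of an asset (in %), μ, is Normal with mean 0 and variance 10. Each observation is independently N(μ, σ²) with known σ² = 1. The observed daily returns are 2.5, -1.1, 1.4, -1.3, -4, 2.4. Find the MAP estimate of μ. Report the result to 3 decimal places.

μ̂_MAP = -0.016

n = 6; x̄ = (2.5 + (-1.1) + 1.4 + (-1.3) + (-4) + 2.4)/6 = -0.1/6 = -1/60 ≈ -0.0167.
For a Normal prior and Normal likelihood with known variance, the posterior is Normal; its mode equals its mean, the precision-weighted average.
Prior precision 1/σ₀² = 1/10 = 0.1; data precision n/σ² = 6/1 = 6.
μ̂ = (0.1·0 + 6·(-1/60)) / (0.1 + 6) = (-0.1)/6.1 = -1/61 ≈ -0.016.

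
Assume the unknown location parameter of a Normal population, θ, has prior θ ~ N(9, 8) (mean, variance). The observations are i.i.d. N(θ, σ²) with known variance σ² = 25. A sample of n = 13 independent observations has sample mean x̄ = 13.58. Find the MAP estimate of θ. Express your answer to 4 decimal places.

θ̂_MAP = 12.6924

n = 13, x̄ = 13.58.
For a Normal prior and Normal likelihood with known variance, the posterior is Normal; its mode equals its mean, the precision-weighted average.
Prior precision 1/σ₀² = 1/8 = 0.125; data precision n/σ² = 13/25 = 0.52.
θ̂ = (0.125·9 + 0.52·13.58) / (0.125 + 0.52) = 8.1866/0.645 = 40933/3225 ≈ 12.6924.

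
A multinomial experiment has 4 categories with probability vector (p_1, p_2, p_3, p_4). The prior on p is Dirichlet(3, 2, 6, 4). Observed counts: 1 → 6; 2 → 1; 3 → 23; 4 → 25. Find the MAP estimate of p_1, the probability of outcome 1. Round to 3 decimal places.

The posterior is Dirichlet(αᵢ + nᵢ) = Dirichlet(9, 3, 29, 29).
For a Dirichlet(a₁,…,a_K) with all aᵢ > 1, the mode has j-th component (aⱼ − 1)/(Σaᵢ − K).
Here Σaᵢ = 70 and K = 4, so p_1 = (9 − 1)/(70 − 4) = 8/66 ≈ 0.121.

MAP estimate: 0.121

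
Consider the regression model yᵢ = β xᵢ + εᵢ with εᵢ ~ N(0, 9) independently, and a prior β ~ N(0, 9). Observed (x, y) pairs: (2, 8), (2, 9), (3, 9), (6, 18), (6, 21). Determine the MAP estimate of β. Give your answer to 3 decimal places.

β̂_MAP = 3.278

log p(β | y) = −Σ(yᵢ − βxᵢ)²/(2·9) − β²/(2·9) + const.
Setting the derivative to zero: Σxᵢ(yᵢ − βxᵢ)/9 − β/9 = 0, so β = Σxᵢyᵢ / (Σxᵢ² + σ²/τ²).
Σxᵢyᵢ = 2·8 + 2·9 + 3·9 + 6·18 + 6·21 = 295; Σxᵢ² = 89; σ²/τ² = 1.
β̂_MAP = 295 / (89 + 1) = 295/90 ≈ 3.278.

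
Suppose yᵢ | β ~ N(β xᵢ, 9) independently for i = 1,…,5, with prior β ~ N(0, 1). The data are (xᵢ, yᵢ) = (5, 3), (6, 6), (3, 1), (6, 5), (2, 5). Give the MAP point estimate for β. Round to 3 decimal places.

log p(β | y) = −Σ(yᵢ − βxᵢ)²/(2·9) − β²/(2·1) + const.
Setting the derivative to zero: Σxᵢ(yᵢ − βxᵢ)/9 − β/1 = 0, so β = Σxᵢyᵢ / (Σxᵢ² + σ²/τ²).
Σxᵢyᵢ = 5·3 + 6·6 + 3·1 + 6·5 + 2·5 = 94; Σxᵢ² = 110; σ²/τ² = 9.
β̂_MAP = 94 / (110 + 9) = 94/119 ≈ 0.790.

β̂_MAP = 0.790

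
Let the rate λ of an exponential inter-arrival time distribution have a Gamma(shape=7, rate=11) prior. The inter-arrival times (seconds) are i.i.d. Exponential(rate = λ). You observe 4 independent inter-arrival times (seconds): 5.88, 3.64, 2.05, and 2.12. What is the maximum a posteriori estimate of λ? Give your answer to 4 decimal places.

λ̂_MAP = 0.4050

The Exponential(rate=λ) likelihood is ∝ λ^n e^(−λΣtᵢ). Here n = 4 and Σtᵢ = 5.88 + 3.64 + 2.05 + 2.12 = 13.69.
Posterior ∝ λ^6e^(−11λ) · λ^4e^(−13.69λ) = λ^10e^(−24.69λ), i.e. Gamma(11, 24.69).
Mode = (a−1)/b = 10/24.69 ≈ 0.4050.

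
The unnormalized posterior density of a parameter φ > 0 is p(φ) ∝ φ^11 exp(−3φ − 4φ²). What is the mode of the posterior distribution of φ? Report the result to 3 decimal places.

φ̂_MAP = 1.000

ℓ'(φ) = 11/φ − 3 − 8φ. Setting this to zero and multiplying by φ: 8φ² + 3φ − 11 = 0.
φ = (−3 + √(3² + 4·8·11)) / (2·8) = (−3 + √361) / 16 = (−3 + 19)/16 = 1.
ℓ''(φ) = −11/φ² − 8 < 0, confirming a maximum.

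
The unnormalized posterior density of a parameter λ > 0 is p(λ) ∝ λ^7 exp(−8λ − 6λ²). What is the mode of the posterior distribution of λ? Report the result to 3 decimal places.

ℓ'(λ) = 7/λ − 8 − 12λ. Setting this to zero and multiplying by λ: 12λ² + 8λ − 7 = 0.
λ = (−8 + √(8² + 4·12·7)) / (2·12) = (−8 + √400) / 24 = (−8 + 20)/24 = 1/2.
ℓ''(λ) = −7/λ² − 12 < 0, confirming a maximum.

λ̂_MAP = 0.500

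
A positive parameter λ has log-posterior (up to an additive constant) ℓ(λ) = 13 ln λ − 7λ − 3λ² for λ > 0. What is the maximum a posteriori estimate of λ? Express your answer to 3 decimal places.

λ̂_MAP = 1.000

ℓ'(λ) = 13/λ − 7 − 6λ. Setting this to zero and multiplying by λ: 6λ² + 7λ − 13 = 0.
λ = (−7 + √(7² + 4·6·13)) / (2·6) = (−7 + √361) / 12 = (−7 + 19)/12 = 1.
ℓ''(λ) = −13/λ² − 6 < 0, confirming a maximum.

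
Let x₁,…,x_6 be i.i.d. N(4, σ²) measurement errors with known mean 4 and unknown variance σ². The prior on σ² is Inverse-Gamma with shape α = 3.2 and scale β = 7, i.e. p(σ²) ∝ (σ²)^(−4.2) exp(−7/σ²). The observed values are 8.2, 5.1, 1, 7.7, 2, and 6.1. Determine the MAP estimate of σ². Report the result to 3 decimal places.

σ̂²_MAP = 4.441

Sum of squared deviations about the known mean: SS = (8.2−4)² + (5.1−4)² + (1−4)² + (7.7−4)² + (2−4)² + (6.1−4)² = 49.95.
The Normal likelihood contributes (σ²)^(−n/2) exp(−SS/(2σ²)), so the posterior is Inverse-Gamma(α + n/2, β + SS/2) = Inverse-Gamma(6.2, 31.975).
The mode of Inverse-Gamma(a, b) is b/(a+1) = 31.975/7.2 ≈ 4.441.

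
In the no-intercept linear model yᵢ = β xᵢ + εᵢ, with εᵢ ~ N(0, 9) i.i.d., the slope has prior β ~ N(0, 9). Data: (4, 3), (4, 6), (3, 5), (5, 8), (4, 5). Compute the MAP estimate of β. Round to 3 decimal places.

β̂_MAP = 1.337

log p(β | y) = −Σ(yᵢ − βxᵢ)²/(2·9) − β²/(2·9) + const.
Setting the derivative to zero: Σxᵢ(yᵢ − βxᵢ)/9 − β/9 = 0, so β = Σxᵢyᵢ / (Σxᵢ² + σ²/τ²).
Σxᵢyᵢ = 4·3 + 4·6 + 3·5 + 5·8 + 4·5 = 111; Σxᵢ² = 82; σ²/τ² = 1.
β̂_MAP = 111 / (82 + 1) = 111/83 ≈ 1.337.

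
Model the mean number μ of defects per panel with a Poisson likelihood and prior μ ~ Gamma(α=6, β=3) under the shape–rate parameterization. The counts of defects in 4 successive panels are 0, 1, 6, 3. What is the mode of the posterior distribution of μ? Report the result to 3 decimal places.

μ̂_MAP = 2.143

Σxᵢ = 0+1+6+3 = 10, with n = 4.
Posterior ∝ μ^5e^(−3μ) · μ^10e^(−4μ) = μ^15e^(−7μ), i.e. Gamma(shape=16, rate=7).
The mode of a Gamma(a, b) with a ≥ 1 (shape–rate) is (a−1)/b = 15/7 ≈ 2.143.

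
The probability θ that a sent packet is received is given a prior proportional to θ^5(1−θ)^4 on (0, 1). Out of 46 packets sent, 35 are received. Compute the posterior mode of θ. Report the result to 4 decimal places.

The prior density ∝ θ^5(1−θ)^4 is the kernel of Beta(6, 5).
Data: 35 successes in 46 trials. The binomial likelihood contributes θ^35(1−θ)^11, so the posterior is Beta(6+35, 5+11) = Beta(41, 16).
For Beta(a, b) with a, b > 1 the mode is (a−1)/(a+b−2) = 40/55 ≈ 0.7273.

θ̂_MAP = 0.7273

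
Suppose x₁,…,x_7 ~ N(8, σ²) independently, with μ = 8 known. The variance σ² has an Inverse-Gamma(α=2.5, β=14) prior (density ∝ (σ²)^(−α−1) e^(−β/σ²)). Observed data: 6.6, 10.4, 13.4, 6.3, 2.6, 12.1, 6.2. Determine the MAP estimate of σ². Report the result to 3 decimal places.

σ̂²_MAP = 8.356

Sum of squared deviations about the known mean: SS = (6.6−8)² + (10.4−8)² + (13.4−8)² + (6.3−8)² + (2.6−8)² + (12.1−8)² + (6.2−8)² = 88.98.
The Normal likelihood contributes (σ²)^(−n/2) exp(−SS/(2σ²)), so the posterior is Inverse-Gamma(α + n/2, β + SS/2) = Inverse-Gamma(6, 58.49).
The mode of Inverse-Gamma(a, b) is b/(a+1) = 58.49/7 ≈ 8.356.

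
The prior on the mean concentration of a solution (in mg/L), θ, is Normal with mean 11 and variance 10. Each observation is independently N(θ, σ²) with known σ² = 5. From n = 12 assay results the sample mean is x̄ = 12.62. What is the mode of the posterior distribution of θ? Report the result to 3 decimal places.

θ̂_MAP = 12.555

n = 12, x̄ = 12.62.
For a Normal prior and Normal likelihood with known variance, the posterior is Normal; its mode equals its mean, the precision-weighted average.
Prior precision 1/σ₀² = 1/10 = 0.1; data precision n/σ² = 12/5 = 2.4.
θ̂ = (0.1·11 + 2.4·12.62) / (0.1 + 2.4) = 31.388/2.5 = 12.5552 ≈ 12.555.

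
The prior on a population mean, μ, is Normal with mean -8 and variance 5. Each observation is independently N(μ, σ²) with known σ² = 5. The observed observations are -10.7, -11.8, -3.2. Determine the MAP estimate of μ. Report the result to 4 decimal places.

n = 3; x̄ = ((-10.7) + (-11.8) + (-3.2))/3 = -25.7/3 = -257/30 ≈ -8.5667.
For a Normal prior and Normal likelihood with known variance, the posterior is Normal; its mode equals its mean, the precision-weighted average.
Prior precision 1/σ₀² = 1/5 = 0.2; data precision n/σ² = 3/5 = 0.6.
μ̂ = (0.2·(-8) + 0.6·(-257/30)) / (0.2 + 0.6) = (-6.74)/0.8 = -8.4250.

μ̂_MAP = -8.4250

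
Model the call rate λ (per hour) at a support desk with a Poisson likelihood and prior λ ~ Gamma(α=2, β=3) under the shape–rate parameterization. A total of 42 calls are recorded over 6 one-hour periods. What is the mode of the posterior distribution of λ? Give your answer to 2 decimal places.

λ̂_MAP = 4.78

Σxᵢ = 42, n = 6.
Posterior ∝ λe^(−3λ) · λ^42e^(−6λ) = λ^43e^(−9λ), i.e. Gamma(shape=44, rate=9).
The mode of a Gamma(a, b) with a ≥ 1 (shape–rate) is (a−1)/b = 43/9 ≈ 4.78.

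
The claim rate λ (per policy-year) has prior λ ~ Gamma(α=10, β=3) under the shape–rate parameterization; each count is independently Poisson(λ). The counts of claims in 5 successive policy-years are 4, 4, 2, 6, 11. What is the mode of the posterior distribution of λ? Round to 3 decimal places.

Σxᵢ = 4+4+2+6+11 = 27, with n = 5.
Posterior ∝ λ^9e^(−3λ) · λ^27e^(−5λ) = λ^36e^(−8λ), i.e. Gamma(shape=37, rate=8).
The mode of a Gamma(a, b) with a ≥ 1 (shape–rate) is (a−1)/b = 36/8 ≈ 4.500.

λ̂_MAP = 4.500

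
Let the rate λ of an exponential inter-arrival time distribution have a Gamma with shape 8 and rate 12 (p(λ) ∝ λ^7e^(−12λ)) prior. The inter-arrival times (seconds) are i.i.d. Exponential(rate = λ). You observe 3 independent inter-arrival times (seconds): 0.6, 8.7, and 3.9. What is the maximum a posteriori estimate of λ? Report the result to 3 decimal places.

The Exponential(rate=λ) likelihood is ∝ λ^n e^(−λΣtᵢ). Here n = 3 and Σtᵢ = 0.6 + 8.7 + 3.9 = 13.2.
Posterior ∝ λ^7e^(−12λ) · λ^3e^(−13.2λ) = λ^10e^(−25.2λ), i.e. Gamma(11, 25.2).
Mode = (a−1)/b = 10/25.2 ≈ 0.397.

λ̂_MAP = 0.397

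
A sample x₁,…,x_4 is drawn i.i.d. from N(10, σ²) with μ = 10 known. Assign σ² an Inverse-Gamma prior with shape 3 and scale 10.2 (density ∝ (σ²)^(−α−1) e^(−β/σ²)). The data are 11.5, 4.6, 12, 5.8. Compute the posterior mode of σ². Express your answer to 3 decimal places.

σ̂²_MAP = 6.121

Sum of squared deviations about the known mean: SS = (11.5−10)² + (4.6−10)² + (12−10)² + (5.8−10)² = 53.05.
The Normal likelihood contributes (σ²)^(−n/2) exp(−SS/(2σ²)), so the posterior is Inverse-Gamma(α + n/2, β + SS/2) = Inverse-Gamma(5, 36.725).
The mode of Inverse-Gamma(a, b) is b/(a+1) = 36.725/6 ≈ 6.121.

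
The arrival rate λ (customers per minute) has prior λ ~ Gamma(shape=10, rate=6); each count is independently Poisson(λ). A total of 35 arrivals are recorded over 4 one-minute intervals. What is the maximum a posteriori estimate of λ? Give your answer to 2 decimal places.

λ̂_MAP = 4.40

Σxᵢ = 35, n = 4.
Posterior ∝ λ^9e^(−6λ) · λ^35e^(−4λ) = λ^44e^(−10λ), i.e. Gamma(shape=45, rate=10).
The mode of a Gamma(a, b) with a ≥ 1 (shape–rate) is (a−1)/b = 44/10 ≈ 4.40.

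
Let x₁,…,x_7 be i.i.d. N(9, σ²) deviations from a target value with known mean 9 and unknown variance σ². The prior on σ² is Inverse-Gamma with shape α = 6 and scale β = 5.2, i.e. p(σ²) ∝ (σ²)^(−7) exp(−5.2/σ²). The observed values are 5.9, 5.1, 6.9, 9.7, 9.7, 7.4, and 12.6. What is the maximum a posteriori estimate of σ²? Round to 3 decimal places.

Sum of squared deviations about the known mean: SS = (5.9−9)² + (5.1−9)² + (6.9−9)² + (9.7−9)² + (9.7−9)² + (7.4−9)² + (12.6−9)² = 45.73.
The Normal likelihood contributes (σ²)^(−n/2) exp(−SS/(2σ²)), so the posterior is Inverse-Gamma(α + n/2, β + SS/2) = Inverse-Gamma(9.5, 28.065).
The mode of Inverse-Gamma(a, b) is b/(a+1) = 28.065/10.5 ≈ 2.673.

σ̂²_MAP = 2.673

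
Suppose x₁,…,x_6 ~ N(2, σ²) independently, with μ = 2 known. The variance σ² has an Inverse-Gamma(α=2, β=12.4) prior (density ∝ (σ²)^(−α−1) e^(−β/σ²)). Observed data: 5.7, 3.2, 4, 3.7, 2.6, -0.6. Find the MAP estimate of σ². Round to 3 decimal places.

Sum of squared deviations about the known mean: SS = (5.7−2)² + (3.2−2)² + (4−2)² + (3.7−2)² + (2.6−2)² + (-0.6−2)² = 29.14.
The Normal likelihood contributes (σ²)^(−n/2) exp(−SS/(2σ²)), so the posterior is Inverse-Gamma(α + n/2, β + SS/2) = Inverse-Gamma(5, 26.97).
The mode of Inverse-Gamma(a, b) is b/(a+1) = 26.97/6 ≈ 4.495.

σ̂²_MAP = 4.495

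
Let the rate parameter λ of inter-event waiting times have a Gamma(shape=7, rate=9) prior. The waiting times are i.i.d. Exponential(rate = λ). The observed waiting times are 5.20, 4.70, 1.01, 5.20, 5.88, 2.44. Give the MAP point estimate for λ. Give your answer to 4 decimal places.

The Exponential(rate=λ) likelihood is ∝ λ^n e^(−λΣtᵢ). Here n = 6 and Σtᵢ = 5.20 + 4.70 + 1.01 + 5.20 + 5.88 + 2.44 = 24.43.
Posterior ∝ λ^6e^(−9λ) · λ^6e^(−24.43λ) = λ^12e^(−33.43λ), i.e. Gamma(13, 33.43).
Mode = (a−1)/b = 12/33.43 ≈ 0.3590.

λ̂_MAP = 0.3590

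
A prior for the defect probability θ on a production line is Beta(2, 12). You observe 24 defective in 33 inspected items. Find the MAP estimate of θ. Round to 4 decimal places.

Prior: Beta(2, 12).
Data: 24 successes in 33 trials. The binomial likelihood contributes θ^24(1−θ)^9, so the posterior is Beta(2+24, 12+9) = Beta(26, 21).
For Beta(a, b) with a, b > 1 the mode is (a−1)/(a+b−2) = 25/45 ≈ 0.5556.

θ̂_MAP = 0.5556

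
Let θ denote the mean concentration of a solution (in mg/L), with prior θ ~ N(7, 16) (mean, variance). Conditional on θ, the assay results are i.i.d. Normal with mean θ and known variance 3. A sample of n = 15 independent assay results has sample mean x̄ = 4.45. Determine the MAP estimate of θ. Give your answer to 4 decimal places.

θ̂_MAP = 4.4815

n = 15, x̄ = 4.45.
For a Normal prior and Normal likelihood with known variance, the posterior is Normal; its mode equals its mean, the precision-weighted average.
Prior precision 1/σ₀² = 1/16 = 0.0625; data precision n/σ² = 15/3 = 5.
θ̂ = (0.0625·7 + 5·4.45) / (0.0625 + 5) = 22.6875/5.0625 = 121/27 ≈ 4.4815.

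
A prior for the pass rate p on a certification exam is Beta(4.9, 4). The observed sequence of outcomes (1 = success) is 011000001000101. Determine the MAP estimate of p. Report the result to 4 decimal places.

p̂_MAP = 0.4064

Prior: Beta(4.9, 4).
Data: 5 successes in 15 trials (from the sequence). The binomial likelihood contributes p^5(1−p)^10, so the posterior is Beta(4.9+5, 4+10) = Beta(9.9, 14).
For Beta(a, b) with a, b > 1 the mode is (a−1)/(a+b−2) = 8.9/21.9 ≈ 0.4064.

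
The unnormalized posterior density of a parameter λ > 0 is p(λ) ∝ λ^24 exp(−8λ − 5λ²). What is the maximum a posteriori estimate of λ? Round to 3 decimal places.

ℓ'(λ) = 24/λ − 8 − 10λ. Setting this to zero and multiplying by λ: 10λ² + 8λ − 24 = 0.
λ = (−8 + √(8² + 4·10·24)) / (2·10) = (−8 + √1024) / 20 = (−8 + 32)/20 = 6/5.
ℓ''(λ) = −24/λ² − 10 < 0, confirming a maximum.

λ̂_MAP = 1.200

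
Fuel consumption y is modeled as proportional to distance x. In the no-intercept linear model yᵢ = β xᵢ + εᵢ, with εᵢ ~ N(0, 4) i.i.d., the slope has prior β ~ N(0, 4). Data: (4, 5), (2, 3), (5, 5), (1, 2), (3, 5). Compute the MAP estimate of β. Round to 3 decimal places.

log p(β | y) = −Σ(yᵢ − βxᵢ)²/(2·4) − β²/(2·4) + const.
Setting the derivative to zero: Σxᵢ(yᵢ − βxᵢ)/4 − β/4 = 0, so β = Σxᵢyᵢ / (Σxᵢ² + σ²/τ²).
Σxᵢyᵢ = 4·5 + 2·3 + 5·5 + 1·2 + 3·5 = 68; Σxᵢ² = 55; σ²/τ² = 1.
β̂_MAP = 68 / (55 + 1) = 68/56 ≈ 1.214.

β̂_MAP = 1.214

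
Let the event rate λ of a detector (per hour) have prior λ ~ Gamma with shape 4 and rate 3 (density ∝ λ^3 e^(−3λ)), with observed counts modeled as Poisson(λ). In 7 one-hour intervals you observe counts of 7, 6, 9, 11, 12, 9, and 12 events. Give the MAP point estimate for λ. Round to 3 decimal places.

Σxᵢ = 7+6+9+11+12+9+12 = 66, with n = 7.
Posterior ∝ λ^3e^(−3λ) · λ^66e^(−7λ) = λ^69e^(−10λ), i.e. Gamma(shape=70, rate=10).
The mode of a Gamma(a, b) with a ≥ 1 (shape–rate) is (a−1)/b = 69/10 ≈ 6.900.

λ̂_MAP = 6.900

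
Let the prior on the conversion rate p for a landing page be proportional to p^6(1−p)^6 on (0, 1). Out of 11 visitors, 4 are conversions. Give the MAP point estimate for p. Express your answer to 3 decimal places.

p̂_MAP = 0.435

The prior density ∝ p^6(1−p)^6 is the kernel of Beta(7, 7).
Data: 4 successes in 11 trials. The binomial likelihood contributes p^4(1−p)^7, so the posterior is Beta(7+4, 7+7) = Beta(11, 14).
For Beta(a, b) with a, b > 1 the mode is (a−1)/(a+b−2) = 10/23 ≈ 0.435.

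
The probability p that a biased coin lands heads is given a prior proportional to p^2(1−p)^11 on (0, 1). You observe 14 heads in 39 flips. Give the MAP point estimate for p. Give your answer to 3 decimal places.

p̂_MAP = 0.308

The prior density ∝ p^2(1−p)^11 is the kernel of Beta(3, 12).
Data: 14 successes in 39 trials. The binomial likelihood contributes p^14(1−p)^25, so the posterior is Beta(3+14, 12+25) = Beta(17, 37).
For Beta(a, b) with a, b > 1 the mode is (a−1)/(a+b−2) = 16/52 ≈ 0.308.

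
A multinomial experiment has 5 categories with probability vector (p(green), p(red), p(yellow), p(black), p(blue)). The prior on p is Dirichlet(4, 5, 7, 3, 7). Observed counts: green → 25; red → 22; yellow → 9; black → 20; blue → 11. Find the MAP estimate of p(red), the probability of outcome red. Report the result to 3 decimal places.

MAP estimate of p(red) = 0.241

The posterior is Dirichlet(αᵢ + nᵢ) = Dirichlet(29, 27, 16, 23, 18).
For a Dirichlet(a₁,…,a_K) with all aᵢ > 1, the mode has j-th component (aⱼ − 1)/(Σaᵢ − K).
Here Σaᵢ = 113 and K = 5, so p(red) = (27 − 1)/(113 − 5) = 26/108 ≈ 0.241.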